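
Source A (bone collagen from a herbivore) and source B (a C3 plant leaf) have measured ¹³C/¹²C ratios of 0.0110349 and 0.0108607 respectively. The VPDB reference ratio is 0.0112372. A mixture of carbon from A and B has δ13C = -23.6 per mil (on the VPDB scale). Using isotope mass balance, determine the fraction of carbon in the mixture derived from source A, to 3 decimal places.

0.639

δ_A = (0.0110349/0.0112372 − 1)×1000 = (0.981997 − 1)×1000 = -18.003 per mil
δ_B = (0.0108607/0.0112372 − 1)×1000 = (0.966495 − 1)×1000 = -33.505 per mil
f_A = (δ_mix − δ_B)/(δ_A − δ_B) = (-23.6 − (-33.505))/(-18.003 − (-33.505))
f_A = 9.905 / 15.502 = 0.6389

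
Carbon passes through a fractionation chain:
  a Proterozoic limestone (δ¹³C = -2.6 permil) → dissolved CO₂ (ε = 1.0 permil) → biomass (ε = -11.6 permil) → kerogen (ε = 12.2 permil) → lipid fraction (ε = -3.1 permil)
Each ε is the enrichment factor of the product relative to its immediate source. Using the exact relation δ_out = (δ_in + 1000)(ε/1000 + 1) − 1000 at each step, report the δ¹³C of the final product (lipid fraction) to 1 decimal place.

-4.2 permil

step 1: δ = (-2.60 + 1000)·(1.0/1000 + 1) − 1000 = -1.60 permil
step 2: δ = (-1.60 + 1000)·(-11.6/1000 + 1) − 1000 = -13.18 permil
step 3: δ = (-13.18 + 1000)·(12.2/1000 + 1) − 1000 = -1.14 permil
step 4: δ = (-1.14 + 1000)·(-3.1/1000 + 1) − 1000 = -4.24 permil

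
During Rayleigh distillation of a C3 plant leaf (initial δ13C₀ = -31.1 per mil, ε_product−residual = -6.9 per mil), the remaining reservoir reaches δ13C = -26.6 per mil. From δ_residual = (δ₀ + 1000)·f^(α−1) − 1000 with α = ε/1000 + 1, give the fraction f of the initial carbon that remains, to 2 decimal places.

0.51

α − 1 = ε/1000 = -0.0069
(δ_res + 1000)/(δ₀ + 1000) = (-26.6 + 1000)/(-31.1 + 1000) = 973.4/968.9 = 1.004644
f = 1.004644^(1/-0.0069) = exp(ln(1.004644)/-0.0069) = exp(0.00463/-0.0069)
f = exp(-0.6715) = 0.5109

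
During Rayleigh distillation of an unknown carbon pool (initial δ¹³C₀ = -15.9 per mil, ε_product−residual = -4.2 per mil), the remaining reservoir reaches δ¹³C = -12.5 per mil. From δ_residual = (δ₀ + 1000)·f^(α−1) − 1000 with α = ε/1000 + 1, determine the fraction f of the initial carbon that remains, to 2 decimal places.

0.44

α − 1 = ε/1000 = -0.0042
(δ_res + 1000)/(δ₀ + 1000) = (-12.5 + 1000)/(-15.9 + 1000) = 987.5/984.1 = 1.003455
f = 1.003455^(1/-0.0042) = exp(ln(1.003455)/-0.0042) = exp(0.00345/-0.0042)
f = exp(-0.8212) = 0.4399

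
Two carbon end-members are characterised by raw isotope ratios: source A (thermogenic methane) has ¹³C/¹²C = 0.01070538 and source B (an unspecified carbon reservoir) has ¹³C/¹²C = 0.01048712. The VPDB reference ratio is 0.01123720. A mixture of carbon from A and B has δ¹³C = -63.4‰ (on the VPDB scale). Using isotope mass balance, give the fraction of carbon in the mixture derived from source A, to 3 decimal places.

0.172

δ_A = (0.01070538/0.01123720 − 1)×1000 = (0.952673 − 1)×1000 = -47.327‰
δ_B = (0.01048712/0.01123720 − 1)×1000 = (0.933250 − 1)×1000 = -66.750‰
f_A = (δ_mix − δ_B)/(δ_A − δ_B) = (-63.4 − (-66.750))/(-47.327 − (-66.750))
f_A = 3.350 / 19.423 = 0.1725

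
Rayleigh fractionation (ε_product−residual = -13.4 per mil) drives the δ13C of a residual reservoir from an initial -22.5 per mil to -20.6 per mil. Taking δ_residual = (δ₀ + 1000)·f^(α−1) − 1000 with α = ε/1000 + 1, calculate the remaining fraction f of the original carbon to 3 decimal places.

α − 1 = ε/1000 = -0.0134
(δ_res + 1000)/(δ₀ + 1000) = (-20.6 + 1000)/(-22.5 + 1000) = 979.4/977.5 = 1.001944
f = 1.001944^(1/-0.0134) = exp(ln(1.001944)/-0.0134) = exp(0.00194/-0.0134)
f = exp(-0.1449) = 0.8651

0.865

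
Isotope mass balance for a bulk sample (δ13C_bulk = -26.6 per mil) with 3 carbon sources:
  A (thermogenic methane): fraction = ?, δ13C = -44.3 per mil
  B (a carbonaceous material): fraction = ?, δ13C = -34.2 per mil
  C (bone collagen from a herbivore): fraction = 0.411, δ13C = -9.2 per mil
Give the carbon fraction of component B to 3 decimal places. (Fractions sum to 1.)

0.324

Let f_B and f_A be the unknown fractions; fractions sum to 1 so f_B + f_A = 0.589.
Mass balance: Σ fᵢ·δᵢ = δ_bulk ⇒ f_B·(-34.2) + f_A·(-44.3) = -26.6 − (-3.781) = -22.819
Substitute f_A = 0.589 − f_B:
f_B·(-34.2 − -44.3) = -22.819 − 0.589×(-44.3) = 3.274
f_B = 3.274 / 10.1 = 0.3241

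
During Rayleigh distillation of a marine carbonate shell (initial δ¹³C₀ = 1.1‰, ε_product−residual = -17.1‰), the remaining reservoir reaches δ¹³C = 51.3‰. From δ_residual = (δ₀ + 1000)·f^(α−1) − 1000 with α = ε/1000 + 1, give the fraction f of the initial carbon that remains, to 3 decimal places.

α − 1 = ε/1000 = -0.0171
(δ_res + 1000)/(δ₀ + 1000) = (51.3 + 1000)/(1.1 + 1000) = 1051.3/1001.1 = 1.050145
f = 1.050145^(1/-0.0171) = exp(ln(1.050145)/-0.0171) = exp(0.04893/-0.0171)
f = exp(-2.8613) = 0.0572

0.057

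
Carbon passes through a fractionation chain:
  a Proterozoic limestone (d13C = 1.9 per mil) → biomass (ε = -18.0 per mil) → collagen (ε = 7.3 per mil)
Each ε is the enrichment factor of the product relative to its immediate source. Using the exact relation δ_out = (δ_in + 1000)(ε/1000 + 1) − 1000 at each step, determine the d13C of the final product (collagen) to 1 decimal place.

-9.0 per mil

step 1: δ = (1.90 + 1000)·(-18.0/1000 + 1) − 1000 = -16.13 per mil
step 2: δ = (-16.13 + 1000)·(7.3/1000 + 1) − 1000 = -8.95 per mil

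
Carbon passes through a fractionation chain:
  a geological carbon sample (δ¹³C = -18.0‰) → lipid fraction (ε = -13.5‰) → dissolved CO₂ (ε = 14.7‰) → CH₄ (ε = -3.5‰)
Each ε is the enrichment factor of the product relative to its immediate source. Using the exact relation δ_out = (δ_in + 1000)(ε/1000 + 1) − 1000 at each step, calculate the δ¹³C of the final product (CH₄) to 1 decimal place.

step 1: δ = (-18.00 + 1000)·(-13.5/1000 + 1) − 1000 = -31.26‰
step 2: δ = (-31.26 + 1000)·(14.7/1000 + 1) − 1000 = -17.02‰
step 3: δ = (-17.02 + 1000)·(-3.5/1000 + 1) − 1000 = -20.46‰

-20.5‰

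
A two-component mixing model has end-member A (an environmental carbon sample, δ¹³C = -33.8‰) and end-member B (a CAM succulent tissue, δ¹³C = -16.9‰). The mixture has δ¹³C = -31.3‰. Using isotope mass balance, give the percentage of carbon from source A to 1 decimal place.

85.2%

δ_mix = f_A·δ_A + (1 − f_A)·δ_B  ⇒  f_A = (δ_mix − δ_B)/(δ_A − δ_B)
f_A = (-31.3 − (-16.9)) / (-33.8 − (-16.9))
f_A = -14.4 / -16.9 = 0.8521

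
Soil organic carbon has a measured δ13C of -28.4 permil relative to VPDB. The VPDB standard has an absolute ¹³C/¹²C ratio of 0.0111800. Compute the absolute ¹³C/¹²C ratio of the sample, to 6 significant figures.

0.0108625

R_sample = R_standard × (δ13C/1000 + 1)
R_sample = 0.0111800 × (-28.4/1000 + 1) = 0.0111800 × 0.971600
R_sample = 0.0108625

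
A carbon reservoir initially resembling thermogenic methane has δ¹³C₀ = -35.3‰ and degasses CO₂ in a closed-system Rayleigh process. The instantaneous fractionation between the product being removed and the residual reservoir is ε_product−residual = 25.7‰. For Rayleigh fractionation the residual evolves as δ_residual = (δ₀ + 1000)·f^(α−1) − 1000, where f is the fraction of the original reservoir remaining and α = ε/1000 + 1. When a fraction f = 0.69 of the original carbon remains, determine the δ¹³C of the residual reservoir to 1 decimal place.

-44.5‰

Rayleigh residual: δ_res = (δ₀ + 1000)·f^(α−1) − 1000
α = ε/1000 + 1 = 1.02570, so α − 1 = 0.02570
f^(α−1) = 0.69^(0.02570) = 0.990509
δ_res = (-35.3 + 1000) × 0.990509 − 1000 = 955.544 − 1000 = -44.46‰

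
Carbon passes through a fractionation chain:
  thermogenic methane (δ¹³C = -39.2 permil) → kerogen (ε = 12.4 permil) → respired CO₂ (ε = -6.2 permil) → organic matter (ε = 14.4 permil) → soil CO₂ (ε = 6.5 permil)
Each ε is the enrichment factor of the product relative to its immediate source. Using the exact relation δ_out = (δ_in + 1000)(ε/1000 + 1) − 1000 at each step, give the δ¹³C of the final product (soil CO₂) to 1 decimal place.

-13.0 permil

step 1: δ = (-39.20 + 1000)·(12.4/1000 + 1) − 1000 = -27.29 permil
step 2: δ = (-27.29 + 1000)·(-6.2/1000 + 1) − 1000 = -33.32 permil
step 3: δ = (-33.32 + 1000)·(14.4/1000 + 1) − 1000 = -19.40 permil
step 4: δ = (-19.40 + 1000)·(6.5/1000 + 1) − 1000 = -13.02 permil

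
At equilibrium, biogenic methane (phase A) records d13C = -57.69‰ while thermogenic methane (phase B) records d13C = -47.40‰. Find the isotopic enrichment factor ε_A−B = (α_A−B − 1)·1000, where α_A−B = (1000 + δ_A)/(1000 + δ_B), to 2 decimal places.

α_A−B = (1000 + -57.69) / (1000 + -47.40) = 942.31 / 952.60 = 0.989198
ε_A−B = (0.989198 − 1) × 1000 = -10.802‰
(The approximation ε ≈ δ_A − δ_B would give -10.29‰.)

-10.80‰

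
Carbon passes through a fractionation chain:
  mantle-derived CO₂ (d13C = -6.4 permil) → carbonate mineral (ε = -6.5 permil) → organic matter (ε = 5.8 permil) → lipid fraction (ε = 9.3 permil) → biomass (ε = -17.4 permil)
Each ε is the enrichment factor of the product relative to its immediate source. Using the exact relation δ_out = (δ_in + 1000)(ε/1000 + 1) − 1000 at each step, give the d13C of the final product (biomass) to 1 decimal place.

step 1: δ = (-6.40 + 1000)·(-6.5/1000 + 1) − 1000 = -12.86 permil
step 2: δ = (-12.86 + 1000)·(5.8/1000 + 1) − 1000 = -7.13 permil
step 3: δ = (-7.13 + 1000)·(9.3/1000 + 1) − 1000 = 2.10 permil
step 4: δ = (2.10 + 1000)·(-17.4/1000 + 1) − 1000 = -15.34 permil

-15.3 permil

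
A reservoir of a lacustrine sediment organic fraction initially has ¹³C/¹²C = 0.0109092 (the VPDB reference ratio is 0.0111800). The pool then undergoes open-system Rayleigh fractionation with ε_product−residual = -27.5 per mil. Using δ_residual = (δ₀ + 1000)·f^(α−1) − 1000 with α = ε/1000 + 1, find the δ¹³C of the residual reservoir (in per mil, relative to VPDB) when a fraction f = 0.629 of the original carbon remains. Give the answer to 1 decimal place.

δ₀ = (0.0109092/0.0111800 − 1)×1000 = (0.975778 − 1)×1000 = -24.222 per mil
α − 1 = ε/1000 = -0.0275
f^(α−1) = 0.629^(-0.0275) = 1.012831
δ_res = (-24.222 + 1000) × 1.012831 − 1000 = 988.299 − 1000 = -11.70 per mil

-11.7 per mil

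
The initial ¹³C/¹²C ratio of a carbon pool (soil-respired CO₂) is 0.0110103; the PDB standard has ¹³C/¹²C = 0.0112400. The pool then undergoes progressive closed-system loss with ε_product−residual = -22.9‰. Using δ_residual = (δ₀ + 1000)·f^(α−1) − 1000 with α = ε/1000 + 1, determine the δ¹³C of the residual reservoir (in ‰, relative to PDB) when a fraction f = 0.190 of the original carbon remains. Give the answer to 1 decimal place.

δ₀ = (0.0110103/0.0112400 − 1)×1000 = (0.979564 − 1)×1000 = -20.436‰
α − 1 = ε/1000 = -0.0229
f^(α−1) = 0.190^(-0.0229) = 1.038763
δ_res = (-20.436 + 1000) × 1.038763 − 1000 = 1017.535 − 1000 = 17.54‰

17.5‰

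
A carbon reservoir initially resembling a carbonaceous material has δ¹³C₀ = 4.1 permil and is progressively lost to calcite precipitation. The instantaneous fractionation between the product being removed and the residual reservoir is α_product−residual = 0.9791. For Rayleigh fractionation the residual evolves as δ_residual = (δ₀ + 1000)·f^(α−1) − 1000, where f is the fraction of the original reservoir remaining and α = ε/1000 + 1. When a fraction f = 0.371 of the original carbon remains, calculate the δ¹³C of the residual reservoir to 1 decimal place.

Rayleigh residual: δ_res = (δ₀ + 1000)·f^(α−1) − 1000
α − 1 = -0.02090
f^(α−1) = 0.371^(-0.02090) = 1.020940
δ_res = (4.1 + 1000) × 1.020940 − 1000 = 1025.126 − 1000 = 25.13 permil

25.1 permil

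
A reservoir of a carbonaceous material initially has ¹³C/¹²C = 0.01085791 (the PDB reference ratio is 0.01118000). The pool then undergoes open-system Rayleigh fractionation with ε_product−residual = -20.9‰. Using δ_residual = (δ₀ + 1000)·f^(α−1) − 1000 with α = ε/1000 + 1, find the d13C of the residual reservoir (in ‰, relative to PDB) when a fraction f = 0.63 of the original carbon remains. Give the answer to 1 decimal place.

δ₀ = (0.01085791/0.01118000 − 1)×1000 = (0.971191 − 1)×1000 = -28.809‰
α − 1 = ε/1000 = -0.0209
f^(α−1) = 0.63^(-0.0209) = 1.009703
δ_res = (-28.809 + 1000) × 1.009703 − 1000 = 980.614 − 1000 = -19.39‰

-19.4‰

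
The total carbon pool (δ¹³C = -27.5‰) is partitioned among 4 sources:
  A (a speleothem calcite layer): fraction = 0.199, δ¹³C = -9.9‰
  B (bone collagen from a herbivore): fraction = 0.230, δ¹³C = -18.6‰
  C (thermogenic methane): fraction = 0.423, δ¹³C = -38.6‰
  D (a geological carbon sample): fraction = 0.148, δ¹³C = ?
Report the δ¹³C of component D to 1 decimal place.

Isotope mass balance: δ_bulk = Σ fᵢ·δᵢ.
-27.5 = 0.199×(-9.9) + 0.230×(-18.6) + 0.423×(-38.6) + 0.148×δ_D
0.148·δ_D = -27.5 − (-22.576) = -4.924
δ_D = -4.924 / 0.148 = -33.27‰

-33.3‰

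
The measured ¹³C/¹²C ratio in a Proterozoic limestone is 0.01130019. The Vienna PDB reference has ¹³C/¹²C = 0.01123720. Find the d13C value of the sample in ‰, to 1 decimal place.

5.6‰

d13C = (R_sample / R_standard − 1) × 1000
R_sample / R_standard = 0.01130019 / 0.01123720 = 1.005605
d13C = (1.005605 − 1) × 1000 = 5.61‰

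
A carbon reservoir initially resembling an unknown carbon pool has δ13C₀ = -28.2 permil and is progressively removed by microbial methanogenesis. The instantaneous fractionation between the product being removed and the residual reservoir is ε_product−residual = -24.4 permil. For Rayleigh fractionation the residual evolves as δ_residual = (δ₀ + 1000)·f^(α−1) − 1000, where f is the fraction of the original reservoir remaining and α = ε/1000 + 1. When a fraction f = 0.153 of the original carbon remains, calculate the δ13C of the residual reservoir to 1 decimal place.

17.4 permil

Rayleigh residual: δ_res = (δ₀ + 1000)·f^(α−1) − 1000
α = ε/1000 + 1 = 0.97560, so α − 1 = -0.02440
f^(α−1) = 0.153^(-0.02440) = 1.046872
δ_res = (-28.2 + 1000) × 1.046872 − 1000 = 1017.350 − 1000 = 17.35 permil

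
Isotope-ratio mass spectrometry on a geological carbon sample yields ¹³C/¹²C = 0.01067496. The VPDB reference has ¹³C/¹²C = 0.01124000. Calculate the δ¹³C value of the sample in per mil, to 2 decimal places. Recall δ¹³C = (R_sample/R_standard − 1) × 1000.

-50.27 per mil

δ¹³C = (R_sample / R_standard − 1) × 1000
R_sample / R_standard = 0.01067496 / 0.01124000 = 0.949730
δ¹³C = (0.949730 − 1) × 1000 = -50.270 per mil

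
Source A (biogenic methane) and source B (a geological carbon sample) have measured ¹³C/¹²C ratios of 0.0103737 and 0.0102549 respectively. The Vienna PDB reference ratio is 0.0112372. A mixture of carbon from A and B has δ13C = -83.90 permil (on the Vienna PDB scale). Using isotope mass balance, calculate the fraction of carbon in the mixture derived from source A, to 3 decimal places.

δ_A = (0.0103737/0.0112372 − 1)×1000 = (0.923157 − 1)×1000 = -76.843 permil
δ_B = (0.0102549/0.0112372 − 1)×1000 = (0.912585 − 1)×1000 = -87.415 permil
f_A = (δ_mix − δ_B)/(δ_A − δ_B) = (-83.90 − (-87.415))/(-76.843 − (-87.415))
f_A = 3.515 / 10.572 = 0.3325

0.332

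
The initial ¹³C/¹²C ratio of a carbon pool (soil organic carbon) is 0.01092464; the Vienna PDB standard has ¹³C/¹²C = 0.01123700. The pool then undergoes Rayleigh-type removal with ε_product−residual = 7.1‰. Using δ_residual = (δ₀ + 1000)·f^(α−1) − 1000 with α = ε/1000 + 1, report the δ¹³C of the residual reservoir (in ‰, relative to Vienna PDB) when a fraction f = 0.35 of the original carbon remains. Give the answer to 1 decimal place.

-35.0‰

δ₀ = (0.01092464/0.01123700 − 1)×1000 = (0.972203 − 1)×1000 = -27.797‰
α − 1 = ε/1000 = 0.0071
f^(α−1) = 0.35^(0.0071) = 0.992574
δ_res = (-27.797 + 1000) × 0.992574 − 1000 = 964.983 − 1000 = -35.02‰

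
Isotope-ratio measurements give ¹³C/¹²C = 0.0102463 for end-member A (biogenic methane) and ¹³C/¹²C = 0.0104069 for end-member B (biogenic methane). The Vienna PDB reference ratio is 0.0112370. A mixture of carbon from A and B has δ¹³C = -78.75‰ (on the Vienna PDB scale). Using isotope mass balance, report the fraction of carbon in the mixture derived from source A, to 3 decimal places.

δ_A = (0.0102463/0.0112370 − 1)×1000 = (0.911836 − 1)×1000 = -88.164‰
δ_B = (0.0104069/0.0112370 − 1)×1000 = (0.926128 − 1)×1000 = -73.872‰
f_A = (δ_mix − δ_B)/(δ_A − δ_B) = (-78.75 − (-73.872))/(-88.164 − (-73.872))
f_A = -4.878 / -14.292 = 0.3413

0.341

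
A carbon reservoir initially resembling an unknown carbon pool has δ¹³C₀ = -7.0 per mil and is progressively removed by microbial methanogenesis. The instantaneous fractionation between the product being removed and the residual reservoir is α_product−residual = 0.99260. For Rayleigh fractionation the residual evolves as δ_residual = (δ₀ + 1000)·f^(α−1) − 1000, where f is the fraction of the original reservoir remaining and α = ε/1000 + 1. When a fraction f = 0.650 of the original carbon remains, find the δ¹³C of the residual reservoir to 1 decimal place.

Rayleigh residual: δ_res = (δ₀ + 1000)·f^(α−1) − 1000
α − 1 = -0.00740
f^(α−1) = 0.650^(-0.00740) = 1.003193
δ_res = (-7.0 + 1000) × 1.003193 − 1000 = 996.171 − 1000 = -3.83 per mil

-3.8 per mil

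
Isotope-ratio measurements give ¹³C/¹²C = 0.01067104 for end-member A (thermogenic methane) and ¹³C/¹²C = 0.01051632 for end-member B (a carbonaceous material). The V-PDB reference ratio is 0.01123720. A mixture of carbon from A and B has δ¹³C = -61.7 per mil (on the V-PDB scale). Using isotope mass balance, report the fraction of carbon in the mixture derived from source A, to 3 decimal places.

0.178

δ_A = (0.01067104/0.01123720 − 1)×1000 = (0.949617 − 1)×1000 = -50.383 per mil
δ_B = (0.01051632/0.01123720 − 1)×1000 = (0.935849 − 1)×1000 = -64.151 per mil
f_A = (δ_mix − δ_B)/(δ_A − δ_B) = (-61.7 − (-64.151))/(-50.383 − (-64.151))
f_A = 2.451 / 13.769 = 0.1780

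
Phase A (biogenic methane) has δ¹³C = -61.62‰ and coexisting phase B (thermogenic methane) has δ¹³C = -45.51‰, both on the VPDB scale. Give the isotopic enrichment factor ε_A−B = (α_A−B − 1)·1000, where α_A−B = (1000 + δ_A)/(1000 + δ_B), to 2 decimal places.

-16.88‰

α_A−B = (1000 + -61.62) / (1000 + -45.51) = 938.38 / 954.49 = 0.983122
ε_A−B = (0.983122 − 1) × 1000 = -16.878‰
(The approximation ε ≈ δ_A − δ_B would give -16.11‰.)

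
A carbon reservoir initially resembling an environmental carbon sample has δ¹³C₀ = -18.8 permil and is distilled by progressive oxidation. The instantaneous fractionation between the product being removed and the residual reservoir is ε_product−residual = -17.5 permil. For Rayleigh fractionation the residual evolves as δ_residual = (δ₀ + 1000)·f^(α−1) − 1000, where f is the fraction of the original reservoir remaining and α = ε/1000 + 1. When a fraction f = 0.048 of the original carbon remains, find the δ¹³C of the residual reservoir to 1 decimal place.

Rayleigh residual: δ_res = (δ₀ + 1000)·f^(α−1) − 1000
α = ε/1000 + 1 = 0.98250, so α − 1 = -0.01750
f^(α−1) = 0.048^(-0.01750) = 1.054577
δ_res = (-18.8 + 1000) × 1.054577 − 1000 = 1034.751 − 1000 = 34.75 permil

34.8 permil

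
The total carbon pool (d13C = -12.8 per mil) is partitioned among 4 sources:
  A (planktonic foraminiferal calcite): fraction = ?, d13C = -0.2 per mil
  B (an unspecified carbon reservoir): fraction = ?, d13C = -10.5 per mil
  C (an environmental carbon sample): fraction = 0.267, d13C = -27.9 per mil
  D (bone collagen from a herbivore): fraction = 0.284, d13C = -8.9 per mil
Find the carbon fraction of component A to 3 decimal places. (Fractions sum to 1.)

0.184

Let f_A and f_B be the unknown fractions; fractions sum to 1 so f_A + f_B = 0.449.
Mass balance: Σ fᵢ·δᵢ = δ_bulk ⇒ f_A·(-0.2) + f_B·(-10.5) = -12.8 − (-9.977) = -2.823
Substitute f_B = 0.449 − f_A:
f_A·(-0.2 − -10.5) = -2.823 − 0.449×(-10.5) = 1.891
f_A = 1.891 / 10.3 = 0.1836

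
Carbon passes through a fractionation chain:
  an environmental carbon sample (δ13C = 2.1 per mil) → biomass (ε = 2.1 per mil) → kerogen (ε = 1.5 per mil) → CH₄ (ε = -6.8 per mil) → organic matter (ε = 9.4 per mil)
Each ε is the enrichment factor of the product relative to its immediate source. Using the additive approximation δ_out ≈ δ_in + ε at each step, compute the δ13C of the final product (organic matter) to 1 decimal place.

8.3 per mil

step 1: δ ≈ 2.1 + (2.1) = 4.2 per mil
step 2: δ ≈ 4.2 + (1.5) = 5.7 per mil
step 3: δ ≈ 5.7 + (-6.8) = -1.1 per mil
step 4: δ ≈ -1.1 + (9.4) = 8.3 per mil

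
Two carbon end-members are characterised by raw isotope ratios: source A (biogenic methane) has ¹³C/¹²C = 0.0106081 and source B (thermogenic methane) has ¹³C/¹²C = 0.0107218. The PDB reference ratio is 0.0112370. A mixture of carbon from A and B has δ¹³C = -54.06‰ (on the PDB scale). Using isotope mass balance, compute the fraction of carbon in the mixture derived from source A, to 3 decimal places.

0.812

δ_A = (0.0106081/0.0112370 − 1)×1000 = (0.944033 − 1)×1000 = -55.967‰
δ_B = (0.0107218/0.0112370 − 1)×1000 = (0.954151 − 1)×1000 = -45.849‰
f_A = (δ_mix − δ_B)/(δ_A − δ_B) = (-54.06 − (-45.849))/(-55.967 − (-45.849))
f_A = -8.211 / -10.118 = 0.8115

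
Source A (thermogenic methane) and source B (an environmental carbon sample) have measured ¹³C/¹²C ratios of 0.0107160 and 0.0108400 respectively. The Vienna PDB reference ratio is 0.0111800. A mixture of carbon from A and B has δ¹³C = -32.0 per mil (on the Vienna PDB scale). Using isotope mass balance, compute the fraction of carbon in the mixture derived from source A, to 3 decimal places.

δ_A = (0.0107160/0.0111800 − 1)×1000 = (0.958497 − 1)×1000 = -41.503 per mil
δ_B = (0.0108400/0.0111800 − 1)×1000 = (0.969589 − 1)×1000 = -30.411 per mil
f_A = (δ_mix − δ_B)/(δ_A − δ_B) = (-32.0 − (-30.411))/(-41.503 − (-30.411))
f_A = -1.589 / -11.091 = 0.1432

0.143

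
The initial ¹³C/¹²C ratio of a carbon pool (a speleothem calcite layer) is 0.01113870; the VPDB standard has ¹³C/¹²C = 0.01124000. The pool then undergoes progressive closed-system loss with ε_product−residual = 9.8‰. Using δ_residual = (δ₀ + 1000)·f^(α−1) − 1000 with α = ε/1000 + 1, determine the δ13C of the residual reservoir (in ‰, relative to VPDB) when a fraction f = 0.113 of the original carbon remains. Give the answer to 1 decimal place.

δ₀ = (0.01113870/0.01124000 − 1)×1000 = (0.990988 − 1)×1000 = -9.012‰
α − 1 = ε/1000 = 0.0098
f^(α−1) = 0.113^(0.0098) = 0.978859
δ_res = (-9.012 + 1000) × 0.978859 − 1000 = 970.037 − 1000 = -29.96‰

-30.0‰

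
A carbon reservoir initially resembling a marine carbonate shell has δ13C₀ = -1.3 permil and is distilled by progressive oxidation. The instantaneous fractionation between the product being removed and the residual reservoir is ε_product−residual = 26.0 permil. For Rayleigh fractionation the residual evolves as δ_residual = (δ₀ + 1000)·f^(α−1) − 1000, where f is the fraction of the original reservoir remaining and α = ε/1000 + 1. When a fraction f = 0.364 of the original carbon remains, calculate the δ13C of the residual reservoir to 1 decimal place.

Rayleigh residual: δ_res = (δ₀ + 1000)·f^(α−1) − 1000
α = ε/1000 + 1 = 1.02600, so α − 1 = 0.02600
f^(α−1) = 0.364^(0.02600) = 0.974067
δ_res = (-1.3 + 1000) × 0.974067 − 1000 = 972.800 − 1000 = -27.20 permil

-27.2 permil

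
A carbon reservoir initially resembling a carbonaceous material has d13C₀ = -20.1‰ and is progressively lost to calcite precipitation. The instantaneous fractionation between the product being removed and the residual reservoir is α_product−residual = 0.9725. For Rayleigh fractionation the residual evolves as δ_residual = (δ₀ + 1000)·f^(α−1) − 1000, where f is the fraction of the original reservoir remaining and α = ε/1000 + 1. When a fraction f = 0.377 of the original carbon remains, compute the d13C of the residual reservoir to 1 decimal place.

Rayleigh residual: δ_res = (δ₀ + 1000)·f^(α−1) − 1000
α − 1 = -0.02750
f^(α−1) = 0.377^(-0.02750) = 1.027190
δ_res = (-20.1 + 1000) × 1.027190 − 1000 = 1006.543 − 1000 = 6.54‰

6.5‰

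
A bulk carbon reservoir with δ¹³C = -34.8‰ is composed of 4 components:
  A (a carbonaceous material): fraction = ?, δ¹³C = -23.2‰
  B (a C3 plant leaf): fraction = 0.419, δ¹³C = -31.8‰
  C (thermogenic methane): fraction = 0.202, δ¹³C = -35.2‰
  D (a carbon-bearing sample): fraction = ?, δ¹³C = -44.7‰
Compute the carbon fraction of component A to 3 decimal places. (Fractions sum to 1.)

Let f_A and f_D be the unknown fractions; fractions sum to 1 so f_A + f_D = 0.379.
Mass balance: Σ fᵢ·δᵢ = δ_bulk ⇒ f_A·(-23.2) + f_D·(-44.7) = -34.8 − (-20.435) = -14.365
Substitute f_D = 0.379 − f_A:
f_A·(-23.2 − -44.7) = -14.365 − 0.379×(-44.7) = 2.576
f_A = 2.576 / 21.5 = 0.1198

0.120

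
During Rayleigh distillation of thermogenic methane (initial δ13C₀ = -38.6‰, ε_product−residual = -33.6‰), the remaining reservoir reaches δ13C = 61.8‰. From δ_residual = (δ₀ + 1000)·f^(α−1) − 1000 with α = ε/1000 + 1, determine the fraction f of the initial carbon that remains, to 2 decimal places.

0.05

α − 1 = ε/1000 = -0.0336
(δ_res + 1000)/(δ₀ + 1000) = (61.8 + 1000)/(-38.6 + 1000) = 1061.8/961.4 = 1.104431
f = 1.104431^(1/-0.0336) = exp(ln(1.104431)/-0.0336) = exp(0.09933/-0.0336)
f = exp(-2.9563) = 0.0520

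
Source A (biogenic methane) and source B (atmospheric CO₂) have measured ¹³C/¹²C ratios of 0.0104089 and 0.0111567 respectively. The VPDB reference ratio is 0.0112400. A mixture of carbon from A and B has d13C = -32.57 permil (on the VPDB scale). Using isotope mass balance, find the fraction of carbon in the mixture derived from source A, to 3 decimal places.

0.378

δ_A = (0.0104089/0.0112400 − 1)×1000 = (0.926059 − 1)×1000 = -73.941 permil
δ_B = (0.0111567/0.0112400 − 1)×1000 = (0.992589 − 1)×1000 = -7.411 permil
f_A = (δ_mix − δ_B)/(δ_A − δ_B) = (-32.57 − (-7.411))/(-73.941 − (-7.411))
f_A = -25.159 / -66.530 = 0.3782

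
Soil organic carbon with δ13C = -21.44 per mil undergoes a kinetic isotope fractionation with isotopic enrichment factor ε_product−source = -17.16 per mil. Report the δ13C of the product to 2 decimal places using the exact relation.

-38.23 per mil

To first order, δ_product ≈ δ_source + ε = -38.60 per mil.
Exactly, δ_product = (δ_source + 1000)·(ε/1000 + 1) − 1000.
δ_product = (-21.44 + 1000) × (-17.16/1000 + 1) − 1000
δ_product = -38.232 per mil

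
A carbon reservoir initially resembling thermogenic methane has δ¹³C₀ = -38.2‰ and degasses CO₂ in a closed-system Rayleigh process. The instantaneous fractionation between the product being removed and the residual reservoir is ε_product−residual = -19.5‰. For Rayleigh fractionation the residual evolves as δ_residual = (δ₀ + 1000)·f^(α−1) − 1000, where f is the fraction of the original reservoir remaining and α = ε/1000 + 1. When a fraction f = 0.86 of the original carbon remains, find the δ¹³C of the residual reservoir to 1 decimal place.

Rayleigh residual: δ_res = (δ₀ + 1000)·f^(α−1) − 1000
α = ε/1000 + 1 = 0.98050, so α − 1 = -0.01950
f^(α−1) = 0.86^(-0.01950) = 1.002945
δ_res = (-38.2 + 1000) × 1.002945 − 1000 = 964.633 − 1000 = -35.37‰

-35.4‰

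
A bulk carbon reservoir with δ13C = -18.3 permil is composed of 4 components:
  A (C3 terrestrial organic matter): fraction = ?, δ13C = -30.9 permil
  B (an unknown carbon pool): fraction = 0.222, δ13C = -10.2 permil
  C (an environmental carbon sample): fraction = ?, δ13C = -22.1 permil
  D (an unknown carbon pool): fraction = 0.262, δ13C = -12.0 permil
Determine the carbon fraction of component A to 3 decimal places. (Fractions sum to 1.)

0.169

Let f_A and f_C be the unknown fractions; fractions sum to 1 so f_A + f_C = 0.516.
Mass balance: Σ fᵢ·δᵢ = δ_bulk ⇒ f_A·(-30.9) + f_C·(-22.1) = -18.3 − (-5.408) = -12.892
Substitute f_C = 0.516 − f_A:
f_A·(-30.9 − -22.1) = -12.892 − 0.516×(-22.1) = -1.488
f_A = -1.488 / -8.8 = 0.1691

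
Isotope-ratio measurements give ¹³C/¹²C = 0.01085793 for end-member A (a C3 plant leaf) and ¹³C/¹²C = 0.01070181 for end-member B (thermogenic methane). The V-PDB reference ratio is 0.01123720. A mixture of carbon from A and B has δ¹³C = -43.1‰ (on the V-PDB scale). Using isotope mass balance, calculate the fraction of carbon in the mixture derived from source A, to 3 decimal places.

0.327

δ_A = (0.01085793/0.01123720 − 1)×1000 = (0.966249 − 1)×1000 = -33.751‰
δ_B = (0.01070181/0.01123720 − 1)×1000 = (0.952356 − 1)×1000 = -47.644‰
f_A = (δ_mix − δ_B)/(δ_A − δ_B) = (-43.1 − (-47.644))/(-33.751 − (-47.644))
f_A = 4.544 / 13.893 = 0.3271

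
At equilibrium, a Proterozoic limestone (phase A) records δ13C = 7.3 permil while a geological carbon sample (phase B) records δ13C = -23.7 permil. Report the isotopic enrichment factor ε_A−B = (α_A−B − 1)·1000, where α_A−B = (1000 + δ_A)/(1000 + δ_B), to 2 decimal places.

31.75 permil

α_A−B = (1000 + 7.3) / (1000 + -23.7) = 1007.3 / 976.3 = 1.031753
ε_A−B = (1.031753 − 1) × 1000 = 31.753 permil
(The approximation ε ≈ δ_A − δ_B would give 31.0 permil.)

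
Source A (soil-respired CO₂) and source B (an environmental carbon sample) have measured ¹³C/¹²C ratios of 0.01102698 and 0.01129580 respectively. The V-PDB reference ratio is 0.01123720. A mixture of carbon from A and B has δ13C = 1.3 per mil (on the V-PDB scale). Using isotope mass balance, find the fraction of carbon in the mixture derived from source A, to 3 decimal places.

0.164

δ_A = (0.01102698/0.01123720 − 1)×1000 = (0.981292 − 1)×1000 = -18.708 per mil
δ_B = (0.01129580/0.01123720 − 1)×1000 = (1.005215 − 1)×1000 = 5.215 per mil
f_A = (δ_mix − δ_B)/(δ_A − δ_B) = (1.3 − (5.215))/(-18.708 − (5.215))
f_A = -3.915 / -23.922 = 0.1636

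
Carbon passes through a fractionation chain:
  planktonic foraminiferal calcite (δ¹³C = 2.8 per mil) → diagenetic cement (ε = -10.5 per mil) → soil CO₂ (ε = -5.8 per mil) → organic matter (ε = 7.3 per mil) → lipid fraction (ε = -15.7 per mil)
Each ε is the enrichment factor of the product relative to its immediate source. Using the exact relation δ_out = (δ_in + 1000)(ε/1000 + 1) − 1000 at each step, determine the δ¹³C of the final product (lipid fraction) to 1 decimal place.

-21.9 per mil

step 1: δ = (2.80 + 1000)·(-10.5/1000 + 1) − 1000 = -7.73 per mil
step 2: δ = (-7.73 + 1000)·(-5.8/1000 + 1) − 1000 = -13.48 per mil
step 3: δ = (-13.48 + 1000)·(7.3/1000 + 1) − 1000 = -6.28 per mil
step 4: δ = (-6.28 + 1000)·(-15.7/1000 + 1) − 1000 = -21.88 per mil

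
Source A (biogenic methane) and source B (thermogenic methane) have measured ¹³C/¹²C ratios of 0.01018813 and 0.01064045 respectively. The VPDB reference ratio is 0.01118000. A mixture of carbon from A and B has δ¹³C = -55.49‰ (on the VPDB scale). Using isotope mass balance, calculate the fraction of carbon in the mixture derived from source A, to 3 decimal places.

0.179

δ_A = (0.01018813/0.01118000 − 1)×1000 = (0.911282 − 1)×1000 = -88.718‰
δ_B = (0.01064045/0.01118000 − 1)×1000 = (0.951740 − 1)×1000 = -48.260‰
f_A = (δ_mix − δ_B)/(δ_A − δ_B) = (-55.49 − (-48.260))/(-88.718 − (-48.260))
f_A = -7.230 / -40.458 = 0.1787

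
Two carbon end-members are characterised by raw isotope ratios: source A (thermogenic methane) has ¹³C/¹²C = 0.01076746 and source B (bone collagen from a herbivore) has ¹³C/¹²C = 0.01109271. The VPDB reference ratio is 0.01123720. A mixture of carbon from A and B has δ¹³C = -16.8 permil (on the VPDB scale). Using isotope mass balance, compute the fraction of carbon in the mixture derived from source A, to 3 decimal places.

0.136

δ_A = (0.01076746/0.01123720 − 1)×1000 = (0.958198 − 1)×1000 = -41.802 permil
δ_B = (0.01109271/0.01123720 − 1)×1000 = (0.987142 − 1)×1000 = -12.858 permil
f_A = (δ_mix − δ_B)/(δ_A − δ_B) = (-16.8 − (-12.858))/(-41.802 − (-12.858))
f_A = -3.942 / -28.944 = 0.1362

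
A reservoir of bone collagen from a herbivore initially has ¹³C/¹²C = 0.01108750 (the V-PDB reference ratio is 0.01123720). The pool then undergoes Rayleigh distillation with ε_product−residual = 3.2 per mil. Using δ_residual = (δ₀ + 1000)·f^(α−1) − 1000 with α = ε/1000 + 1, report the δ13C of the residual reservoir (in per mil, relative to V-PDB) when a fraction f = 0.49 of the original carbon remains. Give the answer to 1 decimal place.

δ₀ = (0.01108750/0.01123720 − 1)×1000 = (0.986678 − 1)×1000 = -13.322 per mil
α − 1 = ε/1000 = 0.0032
f^(α−1) = 0.49^(0.0032) = 0.997720
δ_res = (-13.322 + 1000) × 0.997720 − 1000 = 984.428 − 1000 = -15.57 per mil

-15.6 per mil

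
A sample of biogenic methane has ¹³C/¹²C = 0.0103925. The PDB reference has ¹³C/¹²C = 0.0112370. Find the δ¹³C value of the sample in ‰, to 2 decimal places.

-75.15‰

δ¹³C = (R_sample / R_standard − 1) × 1000
R_sample / R_standard = 0.0103925 / 0.0112370 = 0.924846
δ¹³C = (0.924846 − 1) × 1000 = -75.154‰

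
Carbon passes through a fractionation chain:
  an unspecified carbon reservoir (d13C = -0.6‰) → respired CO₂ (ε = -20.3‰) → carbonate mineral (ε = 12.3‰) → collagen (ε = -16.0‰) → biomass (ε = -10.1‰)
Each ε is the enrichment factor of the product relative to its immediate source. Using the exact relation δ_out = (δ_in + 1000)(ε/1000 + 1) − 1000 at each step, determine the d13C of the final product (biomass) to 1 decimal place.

step 1: δ = (-0.60 + 1000)·(-20.3/1000 + 1) − 1000 = -20.89‰
step 2: δ = (-20.89 + 1000)·(12.3/1000 + 1) − 1000 = -8.84‰
step 3: δ = (-8.84 + 1000)·(-16.0/1000 + 1) − 1000 = -24.70‰
step 4: δ = (-24.70 + 1000)·(-10.1/1000 + 1) − 1000 = -34.55‰

-34.6‰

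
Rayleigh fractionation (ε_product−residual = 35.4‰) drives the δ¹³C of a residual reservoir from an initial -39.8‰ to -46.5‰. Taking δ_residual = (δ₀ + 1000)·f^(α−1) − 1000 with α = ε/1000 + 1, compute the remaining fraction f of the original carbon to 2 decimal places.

0.82

α − 1 = ε/1000 = 0.0354
(δ_res + 1000)/(δ₀ + 1000) = (-46.5 + 1000)/(-39.8 + 1000) = 953.5/960.2 = 0.993022
f = 0.993022^(1/0.0354) = exp(ln(0.993022)/0.0354) = exp(-0.00700/0.0354)
f = exp(-0.1978) = 0.8205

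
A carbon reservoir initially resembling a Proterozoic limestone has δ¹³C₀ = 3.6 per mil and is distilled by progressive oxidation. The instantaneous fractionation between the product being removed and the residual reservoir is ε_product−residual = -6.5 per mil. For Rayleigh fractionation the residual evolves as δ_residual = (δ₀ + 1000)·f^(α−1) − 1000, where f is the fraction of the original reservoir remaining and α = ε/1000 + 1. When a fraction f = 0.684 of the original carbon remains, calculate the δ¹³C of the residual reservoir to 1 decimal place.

6.1 per mil

Rayleigh residual: δ_res = (δ₀ + 1000)·f^(α−1) − 1000
α = ε/1000 + 1 = 0.99350, so α − 1 = -0.00650
f^(α−1) = 0.684^(-0.00650) = 1.002472
δ_res = (3.6 + 1000) × 1.002472 − 1000 = 1006.081 − 1000 = 6.08 per mil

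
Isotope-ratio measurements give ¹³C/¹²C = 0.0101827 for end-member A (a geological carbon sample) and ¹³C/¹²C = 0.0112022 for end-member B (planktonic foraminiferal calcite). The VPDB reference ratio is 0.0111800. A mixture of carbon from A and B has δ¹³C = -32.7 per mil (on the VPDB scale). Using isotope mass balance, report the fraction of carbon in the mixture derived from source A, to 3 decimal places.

δ_A = (0.0101827/0.0111800 − 1)×1000 = (0.910796 − 1)×1000 = -89.204 per mil
δ_B = (0.0112022/0.0111800 − 1)×1000 = (1.001986 − 1)×1000 = 1.986 per mil
f_A = (δ_mix − δ_B)/(δ_A − δ_B) = (-32.7 − (1.986))/(-89.204 − (1.986))
f_A = -34.686 / -91.190 = 0.3804

0.380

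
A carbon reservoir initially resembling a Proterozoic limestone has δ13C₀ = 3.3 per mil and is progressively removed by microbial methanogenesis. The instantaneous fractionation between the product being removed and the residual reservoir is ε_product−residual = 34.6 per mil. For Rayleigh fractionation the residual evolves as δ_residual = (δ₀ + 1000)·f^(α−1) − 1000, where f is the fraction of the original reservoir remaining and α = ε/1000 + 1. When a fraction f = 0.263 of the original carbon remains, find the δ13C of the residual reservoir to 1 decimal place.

Rayleigh residual: δ_res = (δ₀ + 1000)·f^(α−1) − 1000
α = ε/1000 + 1 = 1.03460, so α − 1 = 0.03460
f^(α−1) = 0.263^(0.03460) = 0.954840
δ_res = (3.3 + 1000) × 0.954840 − 1000 = 957.991 − 1000 = -42.01 per mil

-42.0 per mil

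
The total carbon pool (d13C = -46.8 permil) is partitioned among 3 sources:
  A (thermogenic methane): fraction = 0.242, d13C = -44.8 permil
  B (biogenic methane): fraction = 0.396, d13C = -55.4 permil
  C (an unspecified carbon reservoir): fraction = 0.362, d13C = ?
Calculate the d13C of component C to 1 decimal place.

Isotope mass balance: δ_bulk = Σ fᵢ·δᵢ.
-46.8 = 0.242×(-44.8) + 0.396×(-55.4) + 0.362×δ_C
0.362·δ_C = -46.8 − (-32.780) = -14.020
δ_C = -14.020 / 0.362 = -38.73 permil

-38.7 permil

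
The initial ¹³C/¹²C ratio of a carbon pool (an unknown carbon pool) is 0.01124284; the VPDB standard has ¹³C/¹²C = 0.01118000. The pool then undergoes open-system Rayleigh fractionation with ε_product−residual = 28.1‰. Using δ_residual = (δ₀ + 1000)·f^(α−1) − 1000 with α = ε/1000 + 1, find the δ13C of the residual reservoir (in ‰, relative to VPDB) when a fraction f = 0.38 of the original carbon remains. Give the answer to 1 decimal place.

-21.4‰

δ₀ = (0.01124284/0.01118000 − 1)×1000 = (1.005621 − 1)×1000 = 5.621‰
α − 1 = ε/1000 = 0.0281
f^(α−1) = 0.38^(0.0281) = 0.973177
δ_res = (5.621 + 1000) × 0.973177 − 1000 = 978.647 − 1000 = -21.35‰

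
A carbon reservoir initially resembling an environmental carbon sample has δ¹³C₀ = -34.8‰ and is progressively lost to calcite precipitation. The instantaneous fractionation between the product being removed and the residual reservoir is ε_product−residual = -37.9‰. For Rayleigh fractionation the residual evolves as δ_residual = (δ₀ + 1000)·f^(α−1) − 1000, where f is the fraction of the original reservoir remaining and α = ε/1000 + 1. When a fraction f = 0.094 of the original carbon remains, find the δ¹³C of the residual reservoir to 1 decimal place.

55.7‰

Rayleigh residual: δ_res = (δ₀ + 1000)·f^(α−1) − 1000
α = ε/1000 + 1 = 0.96210, so α − 1 = -0.03790
f^(α−1) = 0.094^(-0.03790) = 1.093751
δ_res = (-34.8 + 1000) × 1.093751 − 1000 = 1055.688 − 1000 = 55.69‰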